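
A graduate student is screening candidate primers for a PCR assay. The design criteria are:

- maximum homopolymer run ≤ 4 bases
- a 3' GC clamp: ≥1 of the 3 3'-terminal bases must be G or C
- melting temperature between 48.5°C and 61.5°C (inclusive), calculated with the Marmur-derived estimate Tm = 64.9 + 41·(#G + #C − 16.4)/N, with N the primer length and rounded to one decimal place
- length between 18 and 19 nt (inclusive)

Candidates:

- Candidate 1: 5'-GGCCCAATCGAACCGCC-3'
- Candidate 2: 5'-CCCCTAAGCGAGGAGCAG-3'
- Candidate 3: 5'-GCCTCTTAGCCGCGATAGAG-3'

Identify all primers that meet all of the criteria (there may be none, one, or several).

Candidate 1 (17 nt, A=4 T=1 G=4 C=8): longest run = 3 ✓; 3' end GCC has 3 G/C ✓; Tm = 64.9 + 41·(12 − 16.4)/17 = 54.3°C ✓; length 17, outside 18–19 ✗ — fails.
Candidate 2 (18 nt, A=5 T=1 G=6 C=6): longest run = 4 ✓; 3' end CAG has 2 G/C ✓; Tm = 64.9 + 41·(12 − 16.4)/18 = 54.9°C ✓; length 18 ✓ — passes.
Candidate 3 (20 nt, A=4 T=4 G=6 C=6): longest run = 2 ✓; 3' end GAG has 2 G/C ✓; Tm = 64.9 + 41·(12 − 16.4)/20 = 55.9°C ✓; length 20, outside 18–19 ✗ — fails.

Candidate 2 only.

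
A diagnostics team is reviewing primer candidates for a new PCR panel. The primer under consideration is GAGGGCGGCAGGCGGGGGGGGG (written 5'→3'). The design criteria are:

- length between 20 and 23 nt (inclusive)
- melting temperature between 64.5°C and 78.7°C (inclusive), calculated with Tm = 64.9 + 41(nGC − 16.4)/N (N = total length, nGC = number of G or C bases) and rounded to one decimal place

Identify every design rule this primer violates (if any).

Meets all criteria.

Base counts: A=2, T=0, G=17, C=3 (length 22).
length: length 22 ✓
Tm: Tm = 64.9 + 41·(20 − 16.4)/22 = 71.6°C ✓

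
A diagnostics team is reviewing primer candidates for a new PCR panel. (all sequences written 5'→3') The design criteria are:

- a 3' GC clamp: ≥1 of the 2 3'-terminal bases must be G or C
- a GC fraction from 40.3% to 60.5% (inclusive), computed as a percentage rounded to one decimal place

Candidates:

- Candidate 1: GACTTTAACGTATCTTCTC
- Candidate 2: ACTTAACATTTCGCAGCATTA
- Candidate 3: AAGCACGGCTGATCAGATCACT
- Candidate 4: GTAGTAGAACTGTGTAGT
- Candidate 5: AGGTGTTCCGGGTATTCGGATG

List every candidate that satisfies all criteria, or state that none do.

Candidate 1 (19 nt, A=4 T=8 G=2 C=5): 3' end TC has 1 G/C ✓; GC 7/19 = 36.8%, outside 40.3–60.5% ✗ — fails.
Candidate 2 (21 nt, A=7 T=7 G=2 C=5): 3' end TA has 0 G/C, need ≥1 ✗; GC 7/21 = 33.3%, outside 40.3–60.5% ✗ — fails.
Candidate 3 (22 nt, A=7 T=4 G=5 C=6): 3' end CT has 1 G/C ✓; GC 11/22 = 50.0% ✓ — passes.
Candidate 4 (18 nt, A=5 T=6 G=6 C=1): 3' end GT has 1 G/C ✓; GC 7/18 = 38.9%, outside 40.3–60.5% ✗ — fails.
Candidate 5 (22 nt, A=3 T=7 G=9 C=3): 3' end TG has 1 G/C ✓; GC 12/22 = 54.5% ✓ — passes.

Candidate 3 and Candidate 5.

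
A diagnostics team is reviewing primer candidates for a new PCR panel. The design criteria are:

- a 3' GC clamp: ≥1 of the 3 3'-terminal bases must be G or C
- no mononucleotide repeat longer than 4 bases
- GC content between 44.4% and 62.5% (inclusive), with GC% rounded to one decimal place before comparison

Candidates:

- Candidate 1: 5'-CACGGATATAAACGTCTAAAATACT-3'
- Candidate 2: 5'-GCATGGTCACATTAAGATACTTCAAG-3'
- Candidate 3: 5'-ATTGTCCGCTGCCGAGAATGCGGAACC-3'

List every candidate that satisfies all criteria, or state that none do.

Candidate 1 (25 nt, A=11 T=6 G=3 C=5): 3' end ACT has 1 G/C ✓; longest run = 4 ✓; GC 8/25 = 32.0%, outside 44.4–62.5% ✗ — fails.
Candidate 2 (26 nt, A=9 T=7 G=5 C=5): 3' end AAG has 1 G/C ✓; longest run = 2 ✓; GC 10/26 = 38.5%, outside 44.4–62.5% ✗ — fails.
Candidate 3 (27 nt, A=6 T=5 G=8 C=8): 3' end ACC has 2 G/C ✓; longest run = 2 ✓; GC 16/27 = 59.3% ✓ — passes.

Candidate 3 only.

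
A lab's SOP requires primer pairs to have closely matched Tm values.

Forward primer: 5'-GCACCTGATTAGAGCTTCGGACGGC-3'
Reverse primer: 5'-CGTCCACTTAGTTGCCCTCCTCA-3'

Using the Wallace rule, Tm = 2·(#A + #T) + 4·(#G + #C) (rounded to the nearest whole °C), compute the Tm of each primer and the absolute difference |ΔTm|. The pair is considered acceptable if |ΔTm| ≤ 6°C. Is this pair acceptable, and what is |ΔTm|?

|ΔTm| = 8°C; the pair is not acceptable.

Forward: A=5 T=5 G=8 C=7 → Tm = 2·10 + 4·15 = 80°C.
Reverse: A=3 T=7 G=3 C=10 → Tm = 2·10 + 4·13 = 72°C.
|ΔTm| = |80 − 72| = 8°C, > 6°C.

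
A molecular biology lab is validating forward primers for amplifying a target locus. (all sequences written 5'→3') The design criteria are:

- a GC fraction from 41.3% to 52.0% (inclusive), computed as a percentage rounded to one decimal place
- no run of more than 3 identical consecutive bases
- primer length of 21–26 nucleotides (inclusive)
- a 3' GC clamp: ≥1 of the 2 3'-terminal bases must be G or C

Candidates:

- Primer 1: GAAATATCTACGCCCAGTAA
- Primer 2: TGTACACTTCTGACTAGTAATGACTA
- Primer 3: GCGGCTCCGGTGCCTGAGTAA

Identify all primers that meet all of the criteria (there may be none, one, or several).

Primer 1 (20 nt, A=8 T=4 G=3 C=5): GC 8/20 = 40.0%, outside 41.3–52.0% ✗; longest run = 3 ✓; length 20, outside 21–26 ✗; 3' end AA has 0 G/C, need ≥1 ✗ — fails.
Primer 2 (26 nt, A=8 T=9 G=4 C=5): GC 9/26 = 34.6%, outside 41.3–52.0% ✗; longest run = 2 ✓; length 26 ✓; 3' end TA has 0 G/C, need ≥1 ✗ — fails.
Primer 3 (21 nt, A=3 T=4 G=8 C=6): GC 14/21 = 66.7%, outside 41.3–52.0% ✗; longest run = 2 ✓; length 21 ✓; 3' end AA has 0 G/C, need ≥1 ✗ — fails.

None of the candidates satisfy all criteria.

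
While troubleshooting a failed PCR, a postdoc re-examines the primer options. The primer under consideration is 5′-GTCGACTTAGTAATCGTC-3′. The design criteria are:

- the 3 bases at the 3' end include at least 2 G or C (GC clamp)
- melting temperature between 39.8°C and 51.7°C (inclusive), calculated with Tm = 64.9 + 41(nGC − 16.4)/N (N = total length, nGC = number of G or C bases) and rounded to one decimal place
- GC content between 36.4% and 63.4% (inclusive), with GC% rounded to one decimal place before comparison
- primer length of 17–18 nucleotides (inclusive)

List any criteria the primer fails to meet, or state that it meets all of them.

Base counts: A=4, T=6, G=4, C=4 (length 18).
GC clamp: 3' end GTC has 2 G/C ✓
Tm: Tm = 64.9 + 41·(8 − 16.4)/18 = 45.8°C ✓
GC content: GC 8/18 = 44.4% ✓
length: length 18 ✓

Meets all criteria.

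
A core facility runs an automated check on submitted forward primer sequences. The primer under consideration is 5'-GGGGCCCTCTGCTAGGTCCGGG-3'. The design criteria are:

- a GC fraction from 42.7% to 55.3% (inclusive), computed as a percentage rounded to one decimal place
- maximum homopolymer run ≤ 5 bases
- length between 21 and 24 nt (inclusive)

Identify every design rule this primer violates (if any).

Fails: GC content.

Base counts: A=1, T=4, G=10, C=7 (length 22).
GC content: GC 17/22 = 77.3%, outside 42.7–55.3% ✗
homopolymer run: longest run = 4 ✓
length: length 22 ✓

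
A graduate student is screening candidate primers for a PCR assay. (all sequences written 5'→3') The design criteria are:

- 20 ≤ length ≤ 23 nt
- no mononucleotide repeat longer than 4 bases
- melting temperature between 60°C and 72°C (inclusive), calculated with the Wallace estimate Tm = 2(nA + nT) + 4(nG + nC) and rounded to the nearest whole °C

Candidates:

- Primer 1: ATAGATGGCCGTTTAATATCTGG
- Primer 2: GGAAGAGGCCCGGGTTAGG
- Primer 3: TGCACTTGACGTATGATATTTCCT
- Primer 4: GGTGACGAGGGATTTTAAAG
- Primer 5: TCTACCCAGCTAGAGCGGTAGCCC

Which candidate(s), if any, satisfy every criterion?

Primer 1 only.

Primer 1 (23 nt, A=6 T=8 G=6 C=3): length 23 ✓; longest run = 3 ✓; Tm = 2·14 + 4·9 = 64°C ✓ — passes.
Primer 2 (19 nt, A=4 T=2 G=10 C=3): length 19, outside 20–23 ✗; longest run = 3 ✓; Tm = 2·6 + 4·13 = 64°C ✓ — fails.
Primer 3 (24 nt, A=5 T=10 G=4 C=5): length 24, outside 20–23 ✗; longest run = 3 ✓; Tm = 2·15 + 4·9 = 66°C ✓ — fails.
Primer 4 (20 nt, A=6 T=5 G=8 C=1): length 20 ✓; longest run = 4 ✓; Tm = 2·11 + 4·9 = 58°C, outside 60–72°C ✗ — fails.
Primer 5 (24 nt, A=5 T=4 G=6 C=9): length 24, outside 20–23 ✗; longest run = 3 ✓; Tm = 2·9 + 4·15 = 78°C, outside 60–72°C ✗ — fails.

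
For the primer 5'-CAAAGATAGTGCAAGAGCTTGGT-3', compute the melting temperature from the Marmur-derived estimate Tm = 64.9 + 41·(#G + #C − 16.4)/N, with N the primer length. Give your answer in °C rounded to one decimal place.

53.5°C

Base counts: A=8, T=5, G=7, C=3; G+C = 10, N = 23.
Tm = 64.9 + 41·(10 − 16.4)/23 = 64.9 + -262.40/23 = 53.5°C.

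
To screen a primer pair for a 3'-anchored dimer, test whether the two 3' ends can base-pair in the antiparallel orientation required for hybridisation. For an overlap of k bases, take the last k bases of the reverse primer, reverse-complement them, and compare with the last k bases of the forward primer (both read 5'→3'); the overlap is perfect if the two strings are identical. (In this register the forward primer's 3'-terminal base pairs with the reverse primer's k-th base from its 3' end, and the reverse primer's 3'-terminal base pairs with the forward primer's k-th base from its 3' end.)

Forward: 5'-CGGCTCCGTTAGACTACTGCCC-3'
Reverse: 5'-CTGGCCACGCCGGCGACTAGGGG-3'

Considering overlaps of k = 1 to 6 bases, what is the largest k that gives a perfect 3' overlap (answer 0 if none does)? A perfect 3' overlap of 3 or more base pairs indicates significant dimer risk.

Longest perfect overlap: 3 complementary base pairs; significant dimer risk (threshold 3).

Last 6 bases (5'→3') — forward …CTGCCC, reverse …TAGGGG.
Reverse complement of the reverse primer's last 6 bases: CCCCTA; its first k bases are the reverse complement of the reverse primer's last k bases, so a perfect k-base overlap needs the forward primer's last k bases to equal them.
Comparing (forward last k vs required): k=1: C vs C ✓; k=2: CC vs CC ✓; k=3: CCC vs CCC ✓; k=4: GCCC vs CCCC ✗; k=5: TGCCC vs CCCCT ✗; k=6: CTGCCC vs CCCCTA ✗.
Perfect overlaps at k = 1, 2, 3; the largest is 3.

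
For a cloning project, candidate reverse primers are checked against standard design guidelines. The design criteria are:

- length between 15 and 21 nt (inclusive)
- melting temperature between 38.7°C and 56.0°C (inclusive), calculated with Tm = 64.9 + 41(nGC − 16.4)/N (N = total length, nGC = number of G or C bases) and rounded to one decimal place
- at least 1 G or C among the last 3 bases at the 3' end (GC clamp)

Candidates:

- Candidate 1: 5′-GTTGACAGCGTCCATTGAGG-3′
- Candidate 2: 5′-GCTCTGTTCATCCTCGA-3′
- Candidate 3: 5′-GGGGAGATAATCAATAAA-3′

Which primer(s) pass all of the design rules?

Candidate 1 (20 nt, A=4 T=5 G=7 C=4): length 20 ✓; Tm = 64.9 + 41·(11 − 16.4)/20 = 53.8°C ✓; 3' end AGG has 2 G/C ✓ — passes.
Candidate 2 (17 nt, A=2 T=6 G=3 C=6): length 17 ✓; Tm = 64.9 + 41·(9 − 16.4)/17 = 47.1°C ✓; 3' end CGA has 2 G/C ✓ — passes.
Candidate 3 (18 nt, A=9 T=3 G=5 C=1): length 18 ✓; Tm = 64.9 + 41·(6 − 16.4)/18 = 41.2°C ✓; 3' end AAA has 0 G/C, need ≥1 ✗ — fails.

Candidate 1 and Candidate 2.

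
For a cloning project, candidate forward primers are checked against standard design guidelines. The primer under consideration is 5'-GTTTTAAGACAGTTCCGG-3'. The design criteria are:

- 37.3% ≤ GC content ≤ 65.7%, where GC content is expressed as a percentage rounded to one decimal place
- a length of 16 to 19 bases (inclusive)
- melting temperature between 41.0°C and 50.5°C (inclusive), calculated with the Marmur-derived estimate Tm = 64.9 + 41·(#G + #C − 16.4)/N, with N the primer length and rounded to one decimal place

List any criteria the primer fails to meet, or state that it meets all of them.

Meets all criteria.

Base counts: A=4, T=6, G=5, C=3 (length 18).
GC content: GC 8/18 = 44.4% ✓
length: length 18 ✓
Tm: Tm = 64.9 + 41·(8 − 16.4)/18 = 45.8°C ✓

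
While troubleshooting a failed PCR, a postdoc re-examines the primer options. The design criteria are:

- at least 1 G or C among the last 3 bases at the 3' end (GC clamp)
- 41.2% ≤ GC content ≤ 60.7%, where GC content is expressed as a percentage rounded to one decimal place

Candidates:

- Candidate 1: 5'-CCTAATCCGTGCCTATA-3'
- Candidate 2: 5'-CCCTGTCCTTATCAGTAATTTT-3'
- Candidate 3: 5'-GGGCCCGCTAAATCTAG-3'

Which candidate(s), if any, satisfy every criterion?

Candidate 3 only.

Candidate 1 (17 nt, A=4 T=5 G=2 C=6): 3' end ATA has 0 G/C, need ≥1 ✗; GC 8/17 = 47.1% ✓ — fails.
Candidate 2 (22 nt, A=4 T=10 G=2 C=6): 3' end TTT has 0 G/C, need ≥1 ✗; GC 8/22 = 36.4%, outside 41.2–60.7% ✗ — fails.
Candidate 3 (17 nt, A=4 T=3 G=5 C=5): 3' end TAG has 1 G/C ✓; GC 10/17 = 58.8% ✓ — passes.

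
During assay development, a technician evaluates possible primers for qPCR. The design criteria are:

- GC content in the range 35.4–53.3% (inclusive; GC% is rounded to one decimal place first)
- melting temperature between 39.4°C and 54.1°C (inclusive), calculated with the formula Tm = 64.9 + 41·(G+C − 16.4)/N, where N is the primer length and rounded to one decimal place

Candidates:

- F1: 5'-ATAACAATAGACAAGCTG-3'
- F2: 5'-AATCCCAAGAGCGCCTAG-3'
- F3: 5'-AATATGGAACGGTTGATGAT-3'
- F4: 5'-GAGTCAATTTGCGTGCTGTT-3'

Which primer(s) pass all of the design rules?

F4 only.

F1 (18 nt, A=9 T=3 G=3 C=3): GC 6/18 = 33.3%, outside 35.4–53.3% ✗; Tm = 64.9 + 41·(6 − 16.4)/18 = 41.2°C ✓ — fails.
F2 (18 nt, A=6 T=2 G=4 C=6): GC 10/18 = 55.6%, outside 35.4–53.3% ✗; Tm = 64.9 + 41·(10 − 16.4)/18 = 50.3°C ✓ — fails.
F3 (20 nt, A=7 T=6 G=6 C=1): GC 7/20 = 35.0%, outside 35.4–53.3% ✗; Tm = 64.9 + 41·(7 − 16.4)/20 = 45.6°C ✓ — fails.
F4 (20 nt, A=3 T=8 G=6 C=3): GC 9/20 = 45.0% ✓; Tm = 64.9 + 41·(9 − 16.4)/20 = 49.7°C ✓ — passes.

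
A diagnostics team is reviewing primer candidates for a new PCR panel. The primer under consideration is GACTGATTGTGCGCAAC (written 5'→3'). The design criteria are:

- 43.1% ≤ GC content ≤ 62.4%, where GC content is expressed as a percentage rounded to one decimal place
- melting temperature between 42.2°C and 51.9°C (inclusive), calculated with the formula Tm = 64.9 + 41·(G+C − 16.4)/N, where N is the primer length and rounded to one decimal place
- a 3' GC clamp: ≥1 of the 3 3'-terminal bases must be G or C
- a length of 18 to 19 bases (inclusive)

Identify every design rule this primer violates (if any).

Fails: length.

Base counts: A=4, T=4, G=5, C=4 (length 17).
GC content: GC 9/17 = 52.9% ✓
Tm: Tm = 64.9 + 41·(9 − 16.4)/17 = 47.1°C ✓
GC clamp: 3' end AAC has 1 G/C ✓
length: length 17, outside 18–19 ✗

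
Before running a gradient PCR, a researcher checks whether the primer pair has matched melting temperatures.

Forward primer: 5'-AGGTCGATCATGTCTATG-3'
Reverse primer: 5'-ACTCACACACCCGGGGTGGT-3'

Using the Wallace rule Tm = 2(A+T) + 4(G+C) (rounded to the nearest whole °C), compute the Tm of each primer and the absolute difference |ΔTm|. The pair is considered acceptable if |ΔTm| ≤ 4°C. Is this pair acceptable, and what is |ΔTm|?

|ΔTm| = 14°C; the pair is not acceptable.

Forward: A=4 T=6 G=5 C=3 → Tm = 2·10 + 4·8 = 52°C.
Reverse: A=4 T=3 G=6 C=7 → Tm = 2·7 + 4·13 = 66°C.
|ΔTm| = |52 − 66| = 14°C, > 4°C.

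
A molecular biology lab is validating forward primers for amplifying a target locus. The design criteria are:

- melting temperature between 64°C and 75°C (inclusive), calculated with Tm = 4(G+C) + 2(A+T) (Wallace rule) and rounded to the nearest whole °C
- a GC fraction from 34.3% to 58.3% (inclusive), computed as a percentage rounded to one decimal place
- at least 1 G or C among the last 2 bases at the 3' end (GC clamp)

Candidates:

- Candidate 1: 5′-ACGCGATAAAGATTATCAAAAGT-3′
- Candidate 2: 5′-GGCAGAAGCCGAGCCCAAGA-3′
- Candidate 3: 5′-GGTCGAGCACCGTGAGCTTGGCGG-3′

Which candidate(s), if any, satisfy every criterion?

None of the candidates satisfy all criteria.

Candidate 1 (23 nt, A=11 T=5 G=4 C=3): Tm = 2·16 + 4·7 = 60°C, outside 64–75°C ✗; GC 7/23 = 30.4%, outside 34.3–58.3% ✗; 3' end GT has 1 G/C ✓ — fails.
Candidate 2 (20 nt, A=7 T=0 G=7 C=6): Tm = 2·7 + 4·13 = 66°C ✓; GC 13/20 = 65.0%, outside 34.3–58.3% ✗; 3' end GA has 1 G/C ✓ — fails.
Candidate 3 (24 nt, A=3 T=4 G=11 C=6): Tm = 2·7 + 4·17 = 82°C, outside 64–75°C ✗; GC 17/24 = 70.8%, outside 34.3–58.3% ✗; 3' end GG has 2 G/C ✓ — fails.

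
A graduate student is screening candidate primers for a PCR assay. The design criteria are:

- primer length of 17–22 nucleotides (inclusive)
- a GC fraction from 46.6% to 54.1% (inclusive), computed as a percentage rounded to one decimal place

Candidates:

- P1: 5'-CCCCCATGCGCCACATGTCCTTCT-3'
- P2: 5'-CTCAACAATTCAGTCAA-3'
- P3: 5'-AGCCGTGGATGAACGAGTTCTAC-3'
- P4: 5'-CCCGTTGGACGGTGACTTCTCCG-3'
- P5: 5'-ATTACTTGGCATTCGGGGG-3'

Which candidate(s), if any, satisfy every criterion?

P1 (24 nt, A=3 T=6 G=3 C=12): length 24, outside 17–22 ✗; GC 15/24 = 62.5%, outside 46.6–54.1% ✗ — fails.
P2 (17 nt, A=7 T=4 G=1 C=5): length 17 ✓; GC 6/17 = 35.3%, outside 46.6–54.1% ✗ — fails.
P3 (23 nt, A=6 T=5 G=7 C=5): length 23, outside 17–22 ✗; GC 12/23 = 52.2% ✓ — fails.
P4 (23 nt, A=2 T=6 G=7 C=8): length 23, outside 17–22 ✗; GC 15/23 = 65.2%, outside 46.6–54.1% ✗ — fails.
P5 (19 nt, A=3 T=6 G=7 C=3): length 19 ✓; GC 10/19 = 52.6% ✓ — passes.

P5 only.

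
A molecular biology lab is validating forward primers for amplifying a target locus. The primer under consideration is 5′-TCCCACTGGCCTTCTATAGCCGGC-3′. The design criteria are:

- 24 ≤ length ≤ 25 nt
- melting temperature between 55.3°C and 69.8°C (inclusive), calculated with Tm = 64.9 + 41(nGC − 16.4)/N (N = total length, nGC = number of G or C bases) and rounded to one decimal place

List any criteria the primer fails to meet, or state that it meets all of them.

Meets all criteria.

Base counts: A=3, T=6, G=5, C=10 (length 24).
length: length 24 ✓
Tm: Tm = 64.9 + 41·(15 − 16.4)/24 = 62.5°C ✓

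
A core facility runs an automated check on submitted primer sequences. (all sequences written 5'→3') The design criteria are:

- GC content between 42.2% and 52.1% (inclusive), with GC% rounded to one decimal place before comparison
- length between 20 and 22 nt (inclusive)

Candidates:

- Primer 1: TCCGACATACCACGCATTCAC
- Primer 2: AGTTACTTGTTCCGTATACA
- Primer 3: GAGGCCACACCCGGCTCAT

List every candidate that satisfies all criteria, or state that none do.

None of the candidates satisfy all criteria.

Primer 1 (21 nt, A=6 T=4 G=2 C=9): GC 11/21 = 52.4%, outside 42.2–52.1% ✗; length 21 ✓ — fails.
Primer 2 (20 nt, A=5 T=8 G=3 C=4): GC 7/20 = 35.0%, outside 42.2–52.1% ✗; length 20 ✓ — fails.
Primer 3 (19 nt, A=4 T=2 G=5 C=8): GC 13/19 = 68.4%, outside 42.2–52.1% ✗; length 19, outside 20–22 ✗ — fails.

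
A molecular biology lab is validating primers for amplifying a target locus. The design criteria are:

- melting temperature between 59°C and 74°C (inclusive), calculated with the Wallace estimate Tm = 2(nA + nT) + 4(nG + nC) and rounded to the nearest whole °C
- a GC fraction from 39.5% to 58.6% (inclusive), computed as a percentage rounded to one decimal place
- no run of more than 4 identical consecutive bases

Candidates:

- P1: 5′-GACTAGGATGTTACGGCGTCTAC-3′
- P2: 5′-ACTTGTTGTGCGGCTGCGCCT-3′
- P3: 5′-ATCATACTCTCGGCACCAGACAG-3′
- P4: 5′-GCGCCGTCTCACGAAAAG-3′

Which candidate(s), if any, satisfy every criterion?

P1 and P3.

P1 (23 nt, A=5 T=6 G=7 C=5): Tm = 2·11 + 4·12 = 70°C ✓; GC 12/23 = 52.2% ✓; longest run = 2 ✓ — passes.
P2 (21 nt, A=1 T=7 G=7 C=6): Tm = 2·8 + 4·13 = 68°C ✓; GC 13/21 = 61.9%, outside 39.5–58.6% ✗; longest run = 2 ✓ — fails.
P3 (23 nt, A=7 T=4 G=4 C=8): Tm = 2·11 + 4·12 = 70°C ✓; GC 12/23 = 52.2% ✓; longest run = 2 ✓ — passes.
P4 (18 nt, A=5 T=2 G=5 C=6): Tm = 2·7 + 4·11 = 58°C, outside 59–74°C ✗; GC 11/18 = 61.1%, outside 39.5–58.6% ✗; longest run = 4 ✓ — fails.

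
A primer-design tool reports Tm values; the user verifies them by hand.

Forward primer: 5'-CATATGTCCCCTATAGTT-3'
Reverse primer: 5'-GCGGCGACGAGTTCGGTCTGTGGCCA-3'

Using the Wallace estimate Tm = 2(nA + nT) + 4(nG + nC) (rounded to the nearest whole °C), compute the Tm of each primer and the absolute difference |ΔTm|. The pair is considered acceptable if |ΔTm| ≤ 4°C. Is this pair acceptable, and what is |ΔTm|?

|ΔTm| = 38°C; the pair is not acceptable.

Forward: A=4 T=7 G=2 C=5 → Tm = 2·11 + 4·7 = 50°C.
Reverse: A=3 T=5 G=11 C=7 → Tm = 2·8 + 4·18 = 88°C.
|ΔTm| = |50 − 88| = 38°C, > 4°C.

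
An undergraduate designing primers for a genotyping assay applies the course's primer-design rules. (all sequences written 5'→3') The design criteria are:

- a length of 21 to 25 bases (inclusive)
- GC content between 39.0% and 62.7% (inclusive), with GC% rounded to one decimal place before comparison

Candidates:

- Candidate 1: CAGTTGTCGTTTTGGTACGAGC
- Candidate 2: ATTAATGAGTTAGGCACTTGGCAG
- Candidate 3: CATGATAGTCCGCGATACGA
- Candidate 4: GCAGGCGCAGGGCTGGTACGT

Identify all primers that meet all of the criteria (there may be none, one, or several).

Candidate 1 and Candidate 2.

Candidate 1 (22 nt, A=3 T=8 G=7 C=4): length 22 ✓; GC 11/22 = 50.0% ✓ — passes.
Candidate 2 (24 nt, A=7 T=7 G=7 C=3): length 24 ✓; GC 10/24 = 41.7% ✓ — passes.
Candidate 3 (20 nt, A=6 T=4 G=5 C=5): length 20, outside 21–25 ✗; GC 10/20 = 50.0% ✓ — fails.
Candidate 4 (21 nt, A=3 T=3 G=10 C=5): length 21 ✓; GC 15/21 = 71.4%, outside 39.0–62.7% ✗ — fails.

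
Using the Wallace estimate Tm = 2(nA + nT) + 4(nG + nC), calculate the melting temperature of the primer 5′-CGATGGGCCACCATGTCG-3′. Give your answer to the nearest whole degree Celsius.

Base counts: A=3, T=3, G=6, C=6 (length 18).
Tm = 2·(3+3) + 4·(6+6) = 2·6 + 4·12 = 12 + 48 = 60°C.

60°C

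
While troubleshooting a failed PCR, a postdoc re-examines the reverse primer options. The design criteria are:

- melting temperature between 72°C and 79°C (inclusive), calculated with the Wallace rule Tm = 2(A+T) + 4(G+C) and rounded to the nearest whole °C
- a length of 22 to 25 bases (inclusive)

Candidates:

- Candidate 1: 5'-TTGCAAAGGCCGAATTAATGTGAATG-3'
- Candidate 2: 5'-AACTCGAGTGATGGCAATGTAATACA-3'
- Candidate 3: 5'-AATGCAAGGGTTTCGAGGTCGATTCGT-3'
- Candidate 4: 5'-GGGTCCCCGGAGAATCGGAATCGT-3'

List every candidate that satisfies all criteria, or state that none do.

Candidate 4 only.

Candidate 1 (26 nt, A=9 T=7 G=7 C=3): Tm = 2·16 + 4·10 = 72°C ✓; length 26, outside 22–25 ✗ — fails.
Candidate 2 (26 nt, A=10 T=6 G=6 C=4): Tm = 2·16 + 4·10 = 72°C ✓; length 26, outside 22–25 ✗ — fails.
Candidate 3 (27 nt, A=6 T=8 G=9 C=4): Tm = 2·14 + 4·13 = 80°C, outside 72–79°C ✗; length 27, outside 22–25 ✗ — fails.
Candidate 4 (24 nt, A=5 T=4 G=9 C=6): Tm = 2·9 + 4·15 = 78°C ✓; length 24 ✓ — passes.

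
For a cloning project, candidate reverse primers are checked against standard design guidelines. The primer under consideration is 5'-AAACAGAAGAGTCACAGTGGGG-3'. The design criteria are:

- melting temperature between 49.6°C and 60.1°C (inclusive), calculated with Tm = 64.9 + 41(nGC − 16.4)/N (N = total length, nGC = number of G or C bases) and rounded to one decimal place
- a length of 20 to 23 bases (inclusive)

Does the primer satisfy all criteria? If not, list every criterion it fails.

Meets all criteria.

Base counts: A=9, T=2, G=8, C=3 (length 22).
Tm: Tm = 64.9 + 41·(11 − 16.4)/22 = 54.8°C ✓
length: length 22 ✓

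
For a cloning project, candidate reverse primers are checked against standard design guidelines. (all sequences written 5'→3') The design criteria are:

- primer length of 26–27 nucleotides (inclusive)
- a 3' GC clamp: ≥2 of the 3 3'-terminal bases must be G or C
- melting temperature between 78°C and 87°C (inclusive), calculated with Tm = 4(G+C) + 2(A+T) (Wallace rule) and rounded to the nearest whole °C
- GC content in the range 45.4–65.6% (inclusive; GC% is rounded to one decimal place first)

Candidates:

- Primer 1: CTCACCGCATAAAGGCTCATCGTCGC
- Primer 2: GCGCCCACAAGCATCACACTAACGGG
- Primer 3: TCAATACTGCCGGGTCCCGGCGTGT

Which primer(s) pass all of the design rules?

Primer 1 and Primer 2.

Primer 1 (26 nt, A=6 T=5 G=5 C=10): length 26 ✓; 3' end CGC has 3 G/C ✓; Tm = 2·11 + 4·15 = 82°C ✓; GC 15/26 = 57.7% ✓ — passes.
Primer 2 (26 nt, A=8 T=2 G=6 C=10): length 26 ✓; 3' end GGG has 3 G/C ✓; Tm = 2·10 + 4·16 = 84°C ✓; GC 16/26 = 61.5% ✓ — passes.
Primer 3 (25 nt, A=3 T=6 G=8 C=8): length 25, outside 26–27 ✗; 3' end TGT has 1 G/C, need ≥2 ✗; Tm = 2·9 + 4·16 = 82°C ✓; GC 16/25 = 64.0% ✓ — fails.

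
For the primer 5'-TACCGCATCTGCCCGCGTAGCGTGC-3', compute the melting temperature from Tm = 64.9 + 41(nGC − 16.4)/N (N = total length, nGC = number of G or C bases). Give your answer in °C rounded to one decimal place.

Base counts: A=3, T=5, G=7, C=10; G+C = 17, N = 25.
Tm = 64.9 + 41·(17 − 16.4)/25 = 64.9 + 24.60/25 = 65.9°C.

65.9°C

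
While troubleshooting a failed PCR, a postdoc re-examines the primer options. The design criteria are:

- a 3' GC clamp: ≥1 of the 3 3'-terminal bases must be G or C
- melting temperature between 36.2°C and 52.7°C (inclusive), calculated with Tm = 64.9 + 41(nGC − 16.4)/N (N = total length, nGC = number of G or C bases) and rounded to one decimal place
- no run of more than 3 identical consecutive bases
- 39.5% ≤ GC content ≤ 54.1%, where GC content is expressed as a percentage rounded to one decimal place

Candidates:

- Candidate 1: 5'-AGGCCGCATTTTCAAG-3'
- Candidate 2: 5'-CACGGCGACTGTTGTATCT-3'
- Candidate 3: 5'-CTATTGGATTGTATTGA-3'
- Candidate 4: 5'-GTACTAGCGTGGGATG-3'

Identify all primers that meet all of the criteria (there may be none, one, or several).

Candidate 1 (16 nt, A=4 T=4 G=4 C=4): 3' end AAG has 1 G/C ✓; Tm = 64.9 + 41·(8 − 16.4)/16 = 43.4°C ✓; longest run = 4, exceeds 3 ✗; GC 8/16 = 50.0% ✓ — fails.
Candidate 2 (19 nt, A=3 T=6 G=5 C=5): 3' end TCT has 1 G/C ✓; Tm = 64.9 + 41·(10 − 16.4)/19 = 51.1°C ✓; longest run = 2 ✓; GC 10/19 = 52.6% ✓ — passes.
Candidate 3 (17 nt, A=4 T=8 G=4 C=1): 3' end TGA has 1 G/C ✓; Tm = 64.9 + 41·(5 − 16.4)/17 = 37.4°C ✓; longest run = 2 ✓; GC 5/17 = 29.4%, outside 39.5–54.1% ✗ — fails.
Candidate 4 (16 nt, A=3 T=4 G=7 C=2): 3' end ATG has 1 G/C ✓; Tm = 64.9 + 41·(9 − 16.4)/16 = 45.9°C ✓; longest run = 3 ✓; GC 9/16 = 56.3%, outside 39.5–54.1% ✗ — fails.

Candidate 2 only.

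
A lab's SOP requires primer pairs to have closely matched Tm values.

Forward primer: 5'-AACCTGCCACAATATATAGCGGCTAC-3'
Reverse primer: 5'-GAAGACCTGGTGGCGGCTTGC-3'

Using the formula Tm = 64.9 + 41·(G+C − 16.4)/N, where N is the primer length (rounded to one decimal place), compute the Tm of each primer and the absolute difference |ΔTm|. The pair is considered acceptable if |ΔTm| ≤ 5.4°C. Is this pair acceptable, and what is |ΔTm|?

|ΔTm| = 2.2°C; the pair is acceptable.

Forward: G+C = 12, N = 26 → Tm = 64.9 + 41·(12 − 16.4)/26 = 58.0°C.
Reverse: G+C = 14, N = 21 → Tm = 64.9 + 41·(14 − 16.4)/21 = 60.2°C.
|ΔTm| = |58.0 − 60.2| = 2.2°C, ≤ 5.4°C.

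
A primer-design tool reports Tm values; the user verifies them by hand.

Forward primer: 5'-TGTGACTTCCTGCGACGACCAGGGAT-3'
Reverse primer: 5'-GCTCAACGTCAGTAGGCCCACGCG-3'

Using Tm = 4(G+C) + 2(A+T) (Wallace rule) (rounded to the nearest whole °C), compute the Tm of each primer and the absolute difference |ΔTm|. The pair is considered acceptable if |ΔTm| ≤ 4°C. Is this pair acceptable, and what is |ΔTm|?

|ΔTm| = 2°C; the pair is acceptable.

Forward: A=5 T=6 G=8 C=7 → Tm = 2·11 + 4·15 = 82°C.
Reverse: A=5 T=3 G=7 C=9 → Tm = 2·8 + 4·16 = 80°C.
|ΔTm| = |82 − 80| = 2°C, ≤ 4°C.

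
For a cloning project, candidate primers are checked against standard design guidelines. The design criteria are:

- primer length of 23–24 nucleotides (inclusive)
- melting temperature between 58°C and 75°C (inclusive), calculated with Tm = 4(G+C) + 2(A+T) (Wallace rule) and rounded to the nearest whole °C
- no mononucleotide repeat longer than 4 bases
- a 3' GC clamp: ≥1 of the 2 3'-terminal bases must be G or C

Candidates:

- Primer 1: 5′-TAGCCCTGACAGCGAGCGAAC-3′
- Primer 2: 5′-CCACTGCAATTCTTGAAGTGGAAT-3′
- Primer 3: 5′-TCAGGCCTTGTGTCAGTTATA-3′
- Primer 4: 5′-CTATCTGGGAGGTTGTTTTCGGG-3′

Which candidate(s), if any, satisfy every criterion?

Primer 4 only.

Primer 1 (21 nt, A=6 T=2 G=6 C=7): length 21, outside 23–24 ✗; Tm = 2·8 + 4·13 = 68°C ✓; longest run = 3 ✓; 3' end AC has 1 G/C ✓ — fails.
Primer 2 (24 nt, A=7 T=7 G=5 C=5): length 24 ✓; Tm = 2·14 + 4·10 = 68°C ✓; longest run = 2 ✓; 3' end AT has 0 G/C, need ≥1 ✗ — fails.
Primer 3 (21 nt, A=4 T=8 G=5 C=4): length 21, outside 23–24 ✗; Tm = 2·12 + 4·9 = 60°C ✓; longest run = 2 ✓; 3' end TA has 0 G/C, need ≥1 ✗ — fails.
Primer 4 (23 nt, A=2 T=9 G=9 C=3): length 23 ✓; Tm = 2·11 + 4·12 = 70°C ✓; longest run = 4 ✓; 3' end GG has 2 G/C ✓ — passes.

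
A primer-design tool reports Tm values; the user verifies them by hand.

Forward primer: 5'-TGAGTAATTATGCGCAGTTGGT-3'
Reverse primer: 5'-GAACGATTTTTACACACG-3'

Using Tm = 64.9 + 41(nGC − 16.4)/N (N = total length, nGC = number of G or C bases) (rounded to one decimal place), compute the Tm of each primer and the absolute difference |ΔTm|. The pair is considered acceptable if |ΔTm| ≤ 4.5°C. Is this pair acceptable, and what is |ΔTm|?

Forward: G+C = 9, N = 22 → Tm = 64.9 + 41·(9 − 16.4)/22 = 51.1°C.
Reverse: G+C = 7, N = 18 → Tm = 64.9 + 41·(7 − 16.4)/18 = 43.5°C.
|ΔTm| = |51.1 − 43.5| = 7.6°C, > 4.5°C.

|ΔTm| = 7.6°C; the pair is not acceptable.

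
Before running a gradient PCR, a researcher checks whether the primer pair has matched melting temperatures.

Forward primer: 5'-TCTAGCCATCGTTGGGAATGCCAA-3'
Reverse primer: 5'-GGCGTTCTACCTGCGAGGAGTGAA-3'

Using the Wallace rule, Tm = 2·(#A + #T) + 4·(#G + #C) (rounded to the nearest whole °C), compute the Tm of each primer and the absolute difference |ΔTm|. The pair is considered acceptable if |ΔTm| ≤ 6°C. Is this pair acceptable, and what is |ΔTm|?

|ΔTm| = 4°C; the pair is acceptable.

Forward: A=6 T=6 G=6 C=6 → Tm = 2·12 + 4·12 = 72°C.
Reverse: A=5 T=5 G=9 C=5 → Tm = 2·10 + 4·14 = 76°C.
|ΔTm| = |72 − 76| = 4°C, ≤ 6°C.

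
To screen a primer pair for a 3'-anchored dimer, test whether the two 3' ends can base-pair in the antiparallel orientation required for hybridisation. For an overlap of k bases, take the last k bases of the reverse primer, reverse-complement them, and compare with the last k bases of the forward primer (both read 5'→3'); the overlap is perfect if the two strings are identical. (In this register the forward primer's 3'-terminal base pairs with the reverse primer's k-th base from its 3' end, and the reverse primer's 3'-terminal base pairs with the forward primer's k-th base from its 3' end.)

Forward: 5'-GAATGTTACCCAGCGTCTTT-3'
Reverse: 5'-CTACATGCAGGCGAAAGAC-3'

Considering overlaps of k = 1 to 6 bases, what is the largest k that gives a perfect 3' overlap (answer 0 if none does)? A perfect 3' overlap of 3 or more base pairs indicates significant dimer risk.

Longest perfect overlap: 6 complementary base pairs; significant dimer risk (threshold 3).

Last 6 bases (5'→3') — forward …GTCTTT, reverse …AAAGAC.
Reverse complement of the reverse primer's last 6 bases: GTCTTT; its first k bases are the reverse complement of the reverse primer's last k bases, so a perfect k-base overlap needs the forward primer's last k bases to equal them.
Comparing (forward last k vs required): k=1: T vs G ✗; k=2: TT vs GT ✗; k=3: TTT vs GTC ✗; k=4: CTTT vs GTCT ✗; k=5: TCTTT vs GTCTT ✗; k=6: GTCTTT vs GTCTTT ✓.
Only k = 6 is perfect, so the longest perfect 3' overlap is 6.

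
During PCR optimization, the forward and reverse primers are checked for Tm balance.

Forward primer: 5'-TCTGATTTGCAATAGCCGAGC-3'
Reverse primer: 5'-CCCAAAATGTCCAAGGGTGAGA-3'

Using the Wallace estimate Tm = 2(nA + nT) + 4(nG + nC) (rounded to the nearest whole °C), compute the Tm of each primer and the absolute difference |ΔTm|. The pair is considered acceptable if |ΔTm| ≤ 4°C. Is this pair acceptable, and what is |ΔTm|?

Forward: A=5 T=6 G=5 C=5 → Tm = 2·11 + 4·10 = 62°C.
Reverse: A=8 T=3 G=6 C=5 → Tm = 2·11 + 4·11 = 66°C.
|ΔTm| = |62 − 66| = 4°C, ≤ 4°C.

|ΔTm| = 4°C; the pair is acceptable.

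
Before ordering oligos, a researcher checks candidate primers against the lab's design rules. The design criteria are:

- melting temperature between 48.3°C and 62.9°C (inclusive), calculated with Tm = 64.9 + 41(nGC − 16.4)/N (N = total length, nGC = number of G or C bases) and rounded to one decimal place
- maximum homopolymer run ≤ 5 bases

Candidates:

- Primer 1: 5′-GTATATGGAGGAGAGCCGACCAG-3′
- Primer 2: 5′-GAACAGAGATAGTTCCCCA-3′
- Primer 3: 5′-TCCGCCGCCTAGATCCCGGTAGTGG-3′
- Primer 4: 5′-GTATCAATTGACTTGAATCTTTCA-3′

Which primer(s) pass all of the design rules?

Primer 1 (23 nt, A=7 T=3 G=9 C=4): Tm = 64.9 + 41·(13 − 16.4)/23 = 58.8°C ✓; longest run = 2 ✓ — passes.
Primer 2 (19 nt, A=7 T=3 G=4 C=5): Tm = 64.9 + 41·(9 − 16.4)/19 = 48.9°C ✓; longest run = 4 ✓ — passes.
Primer 3 (25 nt, A=3 T=5 G=8 C=9): Tm = 64.9 + 41·(17 − 16.4)/25 = 65.9°C, outside 48.3–62.9°C ✗; longest run = 3 ✓ — fails.
Primer 4 (24 nt, A=7 T=10 G=3 C=4): Tm = 64.9 + 41·(7 − 16.4)/24 = 48.8°C ✓; longest run = 3 ✓ — passes.

Primer 1, Primer 2 and Primer 4.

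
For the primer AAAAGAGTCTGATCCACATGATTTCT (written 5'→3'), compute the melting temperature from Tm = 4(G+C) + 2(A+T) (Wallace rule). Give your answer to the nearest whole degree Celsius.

Base counts: A=9, T=8, G=4, C=5 (length 26).
Tm = 2·(9+8) + 4·(4+5) = 2·17 + 4·9 = 34 + 36 = 70°C.

70°C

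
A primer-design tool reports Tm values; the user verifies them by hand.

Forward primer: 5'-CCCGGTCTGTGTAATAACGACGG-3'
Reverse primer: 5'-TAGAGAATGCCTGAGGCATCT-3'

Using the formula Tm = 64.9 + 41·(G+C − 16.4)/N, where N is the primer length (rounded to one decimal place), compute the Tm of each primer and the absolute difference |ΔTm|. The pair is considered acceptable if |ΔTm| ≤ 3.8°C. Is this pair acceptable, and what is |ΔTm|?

|ΔTm| = 6.4°C; the pair is not acceptable.

Forward: G+C = 13, N = 23 → Tm = 64.9 + 41·(13 − 16.4)/23 = 58.8°C.
Reverse: G+C = 10, N = 21 → Tm = 64.9 + 41·(10 − 16.4)/21 = 52.4°C.
|ΔTm| = |58.8 − 52.4| = 6.4°C, > 3.8°C.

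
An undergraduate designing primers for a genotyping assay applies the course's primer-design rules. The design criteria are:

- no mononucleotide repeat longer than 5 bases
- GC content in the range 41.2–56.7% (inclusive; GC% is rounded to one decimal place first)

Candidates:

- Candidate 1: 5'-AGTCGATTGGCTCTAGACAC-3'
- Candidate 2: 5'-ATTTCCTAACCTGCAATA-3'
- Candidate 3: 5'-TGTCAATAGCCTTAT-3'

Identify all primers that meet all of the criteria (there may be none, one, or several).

Candidate 1 only.

Candidate 1 (20 nt, A=5 T=5 G=5 C=5): longest run = 2 ✓; GC 10/20 = 50.0% ✓ — passes.
Candidate 2 (18 nt, A=6 T=6 G=1 C=5): longest run = 3 ✓; GC 6/18 = 33.3%, outside 41.2–56.7% ✗ — fails.
Candidate 3 (15 nt, A=4 T=6 G=2 C=3): longest run = 2 ✓; GC 5/15 = 33.3%, outside 41.2–56.7% ✗ — fails.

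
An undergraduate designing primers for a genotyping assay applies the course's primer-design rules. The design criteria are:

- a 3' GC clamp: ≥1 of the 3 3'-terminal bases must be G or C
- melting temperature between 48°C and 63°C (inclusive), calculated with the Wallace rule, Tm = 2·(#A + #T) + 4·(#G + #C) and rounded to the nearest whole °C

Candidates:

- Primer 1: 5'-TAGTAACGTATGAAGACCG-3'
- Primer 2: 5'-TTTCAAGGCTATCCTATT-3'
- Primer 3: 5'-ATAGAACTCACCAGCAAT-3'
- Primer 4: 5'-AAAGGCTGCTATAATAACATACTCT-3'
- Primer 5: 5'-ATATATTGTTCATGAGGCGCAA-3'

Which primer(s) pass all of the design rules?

Primer 1 (19 nt, A=7 T=4 G=5 C=3): 3' end CCG has 3 G/C ✓; Tm = 2·11 + 4·8 = 54°C ✓ — passes.
Primer 2 (18 nt, A=4 T=8 G=2 C=4): 3' end ATT has 0 G/C, need ≥1 ✗; Tm = 2·12 + 4·6 = 48°C ✓ — fails.
Primer 3 (18 nt, A=8 T=3 G=2 C=5): 3' end AAT has 0 G/C, need ≥1 ✗; Tm = 2·11 + 4·7 = 50°C ✓ — fails.
Primer 4 (25 nt, A=10 T=7 G=3 C=5): 3' end TCT has 1 G/C ✓; Tm = 2·17 + 4·8 = 66°C, outside 48–63°C ✗ — fails.
Primer 5 (22 nt, A=7 T=7 G=5 C=3): 3' end CAA has 1 G/C ✓; Tm = 2·14 + 4·8 = 60°C ✓ — passes.

Primer 1 and Primer 5.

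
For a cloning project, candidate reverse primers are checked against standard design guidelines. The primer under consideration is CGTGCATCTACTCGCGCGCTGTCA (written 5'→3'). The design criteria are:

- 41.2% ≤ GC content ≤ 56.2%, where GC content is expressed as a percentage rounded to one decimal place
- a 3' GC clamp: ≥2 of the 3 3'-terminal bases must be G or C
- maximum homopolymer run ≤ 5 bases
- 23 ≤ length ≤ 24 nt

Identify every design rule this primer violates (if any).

Fails: GC content, GC clamp.

Base counts: A=3, T=6, G=6, C=9 (length 24).
GC content: GC 15/24 = 62.5%, outside 41.2–56.2% ✗
GC clamp: 3' end TCA has 1 G/C, need ≥2 ✗
homopolymer run: longest run = 1 ✓
length: length 24 ✓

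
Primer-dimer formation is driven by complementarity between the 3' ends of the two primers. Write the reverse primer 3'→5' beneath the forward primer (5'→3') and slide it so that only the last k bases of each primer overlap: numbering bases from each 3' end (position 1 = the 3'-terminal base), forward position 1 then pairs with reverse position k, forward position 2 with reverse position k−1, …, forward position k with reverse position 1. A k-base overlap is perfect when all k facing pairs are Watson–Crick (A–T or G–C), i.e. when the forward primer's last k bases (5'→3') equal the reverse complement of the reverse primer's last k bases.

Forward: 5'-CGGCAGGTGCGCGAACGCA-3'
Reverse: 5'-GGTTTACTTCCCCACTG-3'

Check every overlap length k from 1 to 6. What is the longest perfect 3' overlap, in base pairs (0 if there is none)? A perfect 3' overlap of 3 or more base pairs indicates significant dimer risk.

Longest perfect overlap: 2 complementary base pairs; below the dimer-risk threshold (threshold 3).

Last 6 bases (5'→3') — forward …AACGCA, reverse …CCACTG.
Reverse complement of the reverse primer's last 6 bases: CAGTGG; its first k bases are the reverse complement of the reverse primer's last k bases, so a perfect k-base overlap needs the forward primer's last k bases to equal them.
Comparing (forward last k vs required): k=1: A vs C ✗; k=2: CA vs CA ✓; k=3: GCA vs CAG ✗; k=4: CGCA vs CAGT ✗; k=5: ACGCA vs CAGTG ✗; k=6: AACGCA vs CAGTGG ✗.
Only k = 2 is perfect, so the longest perfect 3' overlap is 2.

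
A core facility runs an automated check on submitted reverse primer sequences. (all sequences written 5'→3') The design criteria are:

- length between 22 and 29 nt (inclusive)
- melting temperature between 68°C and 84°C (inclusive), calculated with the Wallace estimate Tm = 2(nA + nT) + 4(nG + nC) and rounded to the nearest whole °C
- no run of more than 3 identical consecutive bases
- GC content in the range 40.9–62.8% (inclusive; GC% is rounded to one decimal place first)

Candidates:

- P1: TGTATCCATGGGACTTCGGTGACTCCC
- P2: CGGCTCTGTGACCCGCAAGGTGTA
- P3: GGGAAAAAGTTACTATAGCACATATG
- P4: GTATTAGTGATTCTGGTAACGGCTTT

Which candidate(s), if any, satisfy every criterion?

P1 and P2.

P1 (27 nt, A=4 T=8 G=7 C=8): length 27 ✓; Tm = 2·12 + 4·15 = 84°C ✓; longest run = 3 ✓; GC 15/27 = 55.6% ✓ — passes.
P2 (24 nt, A=4 T=5 G=8 C=7): length 24 ✓; Tm = 2·9 + 4·15 = 78°C ✓; longest run = 3 ✓; GC 15/24 = 62.5% ✓ — passes.
P3 (26 nt, A=11 T=6 G=6 C=3): length 26 ✓; Tm = 2·17 + 4·9 = 70°C ✓; longest run = 5, exceeds 3 ✗; GC 9/26 = 34.6%, outside 40.9–62.8% ✗ — fails.
P4 (26 nt, A=5 T=11 G=7 C=3): length 26 ✓; Tm = 2·16 + 4·10 = 72°C ✓; longest run = 3 ✓; GC 10/26 = 38.5%, outside 40.9–62.8% ✗ — fails.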